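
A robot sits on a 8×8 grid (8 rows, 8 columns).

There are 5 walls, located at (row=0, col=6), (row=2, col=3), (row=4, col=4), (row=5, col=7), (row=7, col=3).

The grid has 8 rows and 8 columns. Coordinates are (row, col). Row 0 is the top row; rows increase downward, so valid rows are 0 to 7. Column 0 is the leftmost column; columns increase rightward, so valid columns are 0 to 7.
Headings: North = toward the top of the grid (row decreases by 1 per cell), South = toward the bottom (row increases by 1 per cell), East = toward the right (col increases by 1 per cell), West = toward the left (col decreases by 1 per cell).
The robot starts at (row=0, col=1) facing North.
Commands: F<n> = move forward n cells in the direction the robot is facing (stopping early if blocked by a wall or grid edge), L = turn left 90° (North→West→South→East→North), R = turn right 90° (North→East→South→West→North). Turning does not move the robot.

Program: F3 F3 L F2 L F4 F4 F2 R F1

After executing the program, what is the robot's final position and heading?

Start: (row=0, col=1), facing North
  F3: move forward 0/3 (blocked), now at (row=0, col=1)
  F3: move forward 0/3 (blocked), now at (row=0, col=1)
  L: turn left, now facing West
  F2: move forward 1/2 (blocked), now at (row=0, col=0)
  L: turn left, now facing South
  F4: move forward 4, now at (row=4, col=0)
  F4: move forward 3/4 (blocked), now at (row=7, col=0)
  F2: move forward 0/2 (blocked), now at (row=7, col=0)
  R: turn right, now facing West
  F1: move forward 0/1 (blocked), now at (row=7, col=0)
Final: (row=7, col=0), facing West

Answer: Final position: (row=7, col=0), facing West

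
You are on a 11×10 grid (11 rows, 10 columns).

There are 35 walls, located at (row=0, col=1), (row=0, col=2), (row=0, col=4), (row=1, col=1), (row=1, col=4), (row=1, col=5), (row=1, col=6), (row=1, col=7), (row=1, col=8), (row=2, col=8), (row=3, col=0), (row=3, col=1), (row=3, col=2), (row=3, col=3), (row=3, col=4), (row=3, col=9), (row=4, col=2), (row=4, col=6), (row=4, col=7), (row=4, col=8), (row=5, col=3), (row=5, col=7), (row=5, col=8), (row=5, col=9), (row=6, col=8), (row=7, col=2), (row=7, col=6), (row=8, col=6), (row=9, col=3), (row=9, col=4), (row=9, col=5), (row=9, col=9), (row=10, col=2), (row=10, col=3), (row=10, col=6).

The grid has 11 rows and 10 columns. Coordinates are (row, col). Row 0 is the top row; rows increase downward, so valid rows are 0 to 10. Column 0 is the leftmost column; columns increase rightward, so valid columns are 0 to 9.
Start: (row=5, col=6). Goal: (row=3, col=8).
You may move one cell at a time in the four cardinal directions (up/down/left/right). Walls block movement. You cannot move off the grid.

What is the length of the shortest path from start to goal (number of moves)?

BFS from (row=5, col=6) until reaching (row=3, col=8):
  Distance 0: (row=5, col=6)
  Distance 1: (row=5, col=5), (row=6, col=6)
  Distance 2: (row=4, col=5), (row=5, col=4), (row=6, col=5), (row=6, col=7)
  Distance 3: (row=3, col=5), (row=4, col=4), (row=6, col=4), (row=7, col=5), (row=7, col=7)
  Distance 4: (row=2, col=5), (row=3, col=6), (row=4, col=3), (row=6, col=3), (row=7, col=4), (row=7, col=8), (row=8, col=5), (row=8, col=7)
  Distance 5: (row=2, col=4), (row=2, col=6), (row=3, col=7), (row=6, col=2), (row=7, col=3), (row=7, col=9), (row=8, col=4), (row=8, col=8), (row=9, col=7)
  Distance 6: (row=2, col=3), (row=2, col=7), (row=3, col=8), (row=5, col=2), (row=6, col=1), (row=6, col=9), (row=8, col=3), (row=8, col=9), (row=9, col=6), (row=9, col=8), (row=10, col=7)  <- goal reached here
One shortest path (6 moves): (row=5, col=6) -> (row=5, col=5) -> (row=4, col=5) -> (row=3, col=5) -> (row=3, col=6) -> (row=3, col=7) -> (row=3, col=8)

Answer: Shortest path length: 6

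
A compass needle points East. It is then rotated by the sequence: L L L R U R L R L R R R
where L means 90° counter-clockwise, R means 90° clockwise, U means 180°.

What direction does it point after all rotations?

Start: East
  L (left (90° counter-clockwise)) -> North
  L (left (90° counter-clockwise)) -> West
  L (left (90° counter-clockwise)) -> South
  R (right (90° clockwise)) -> West
  U (U-turn (180°)) -> East
  R (right (90° clockwise)) -> South
  L (left (90° counter-clockwise)) -> East
  R (right (90° clockwise)) -> South
  L (left (90° counter-clockwise)) -> East
  R (right (90° clockwise)) -> South
  R (right (90° clockwise)) -> West
  R (right (90° clockwise)) -> North
Final: North

Answer: Final heading: North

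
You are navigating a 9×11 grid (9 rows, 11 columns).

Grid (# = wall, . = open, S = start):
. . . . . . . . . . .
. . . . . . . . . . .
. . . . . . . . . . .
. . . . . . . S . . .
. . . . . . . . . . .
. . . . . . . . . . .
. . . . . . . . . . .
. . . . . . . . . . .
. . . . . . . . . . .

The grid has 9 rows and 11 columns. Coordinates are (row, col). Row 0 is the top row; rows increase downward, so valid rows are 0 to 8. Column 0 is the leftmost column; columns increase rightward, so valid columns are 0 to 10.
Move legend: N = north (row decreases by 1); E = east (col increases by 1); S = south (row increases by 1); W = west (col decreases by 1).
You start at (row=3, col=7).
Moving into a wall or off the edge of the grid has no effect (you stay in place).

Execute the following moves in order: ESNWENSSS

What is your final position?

Answer: Final position: (row=5, col=8)

Derivation:
Start: (row=3, col=7)
  E (east): (row=3, col=7) -> (row=3, col=8)
  S (south): (row=3, col=8) -> (row=4, col=8)
  N (north): (row=4, col=8) -> (row=3, col=8)
  W (west): (row=3, col=8) -> (row=3, col=7)
  E (east): (row=3, col=7) -> (row=3, col=8)
  N (north): (row=3, col=8) -> (row=2, col=8)
  S (south): (row=2, col=8) -> (row=3, col=8)
  S (south): (row=3, col=8) -> (row=4, col=8)
  S (south): (row=4, col=8) -> (row=5, col=8)
Final: (row=5, col=8)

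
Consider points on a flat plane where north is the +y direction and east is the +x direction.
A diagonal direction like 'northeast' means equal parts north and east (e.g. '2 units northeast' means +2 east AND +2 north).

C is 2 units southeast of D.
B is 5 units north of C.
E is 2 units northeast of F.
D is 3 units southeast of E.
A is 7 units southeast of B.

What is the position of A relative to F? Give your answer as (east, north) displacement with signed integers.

Answer: A is at (east=14, north=-5) relative to F.

Derivation:
Place F at the origin (east=0, north=0).
  E is 2 units northeast of F: delta (east=+2, north=+2); E at (east=2, north=2).
  D is 3 units southeast of E: delta (east=+3, north=-3); D at (east=5, north=-1).
  C is 2 units southeast of D: delta (east=+2, north=-2); C at (east=7, north=-3).
  B is 5 units north of C: delta (east=+0, north=+5); B at (east=7, north=2).
  A is 7 units southeast of B: delta (east=+7, north=-7); A at (east=14, north=-5).
Therefore A relative to F: (east=14, north=-5).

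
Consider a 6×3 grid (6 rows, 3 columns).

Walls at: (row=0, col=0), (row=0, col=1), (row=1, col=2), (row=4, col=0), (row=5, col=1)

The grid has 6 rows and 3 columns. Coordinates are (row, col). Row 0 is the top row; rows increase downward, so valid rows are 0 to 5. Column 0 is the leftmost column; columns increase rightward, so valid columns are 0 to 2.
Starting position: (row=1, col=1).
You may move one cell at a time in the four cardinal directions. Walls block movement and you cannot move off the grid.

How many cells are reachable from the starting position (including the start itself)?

Answer: Reachable cells: 11

Derivation:
BFS flood-fill from (row=1, col=1):
  Distance 0: (row=1, col=1)
  Distance 1: (row=1, col=0), (row=2, col=1)
  Distance 2: (row=2, col=0), (row=2, col=2), (row=3, col=1)
  Distance 3: (row=3, col=0), (row=3, col=2), (row=4, col=1)
  Distance 4: (row=4, col=2)
  Distance 5: (row=5, col=2)
Total reachable: 11 (grid has 13 open cells total)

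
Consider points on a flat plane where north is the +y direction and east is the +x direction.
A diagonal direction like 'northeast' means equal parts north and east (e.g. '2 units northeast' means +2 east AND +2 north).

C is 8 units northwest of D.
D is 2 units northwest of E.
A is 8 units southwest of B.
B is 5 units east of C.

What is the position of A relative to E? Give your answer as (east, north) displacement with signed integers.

Place E at the origin (east=0, north=0).
  D is 2 units northwest of E: delta (east=-2, north=+2); D at (east=-2, north=2).
  C is 8 units northwest of D: delta (east=-8, north=+8); C at (east=-10, north=10).
  B is 5 units east of C: delta (east=+5, north=+0); B at (east=-5, north=10).
  A is 8 units southwest of B: delta (east=-8, north=-8); A at (east=-13, north=2).
Therefore A relative to E: (east=-13, north=2).

Answer: A is at (east=-13, north=2) relative to E.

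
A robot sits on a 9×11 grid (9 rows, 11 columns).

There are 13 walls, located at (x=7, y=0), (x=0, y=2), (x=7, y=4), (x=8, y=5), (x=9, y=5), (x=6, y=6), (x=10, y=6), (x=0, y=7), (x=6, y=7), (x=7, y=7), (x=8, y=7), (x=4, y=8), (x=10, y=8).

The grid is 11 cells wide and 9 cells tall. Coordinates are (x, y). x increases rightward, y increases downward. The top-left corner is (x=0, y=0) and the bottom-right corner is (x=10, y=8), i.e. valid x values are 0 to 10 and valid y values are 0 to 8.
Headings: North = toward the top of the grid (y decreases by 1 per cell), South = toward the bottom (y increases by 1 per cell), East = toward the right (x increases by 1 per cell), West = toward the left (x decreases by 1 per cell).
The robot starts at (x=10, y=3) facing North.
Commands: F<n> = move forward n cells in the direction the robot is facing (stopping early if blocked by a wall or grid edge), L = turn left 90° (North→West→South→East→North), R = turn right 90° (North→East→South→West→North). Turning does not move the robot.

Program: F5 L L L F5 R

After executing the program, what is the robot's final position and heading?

Start: (x=10, y=3), facing North
  F5: move forward 3/5 (blocked), now at (x=10, y=0)
  L: turn left, now facing West
  L: turn left, now facing South
  L: turn left, now facing East
  F5: move forward 0/5 (blocked), now at (x=10, y=0)
  R: turn right, now facing South
Final: (x=10, y=0), facing South

Answer: Final position: (x=10, y=0), facing South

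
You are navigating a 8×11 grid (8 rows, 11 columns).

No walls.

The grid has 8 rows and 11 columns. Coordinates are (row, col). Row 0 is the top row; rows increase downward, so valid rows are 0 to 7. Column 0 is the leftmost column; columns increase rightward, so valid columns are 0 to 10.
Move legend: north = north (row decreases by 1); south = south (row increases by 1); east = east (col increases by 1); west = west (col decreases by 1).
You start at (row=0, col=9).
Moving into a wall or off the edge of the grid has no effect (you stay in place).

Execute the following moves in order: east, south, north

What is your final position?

Answer: Final position: (row=0, col=10)

Derivation:
Start: (row=0, col=9)
  east (east): (row=0, col=9) -> (row=0, col=10)
  south (south): (row=0, col=10) -> (row=1, col=10)
  north (north): (row=1, col=10) -> (row=0, col=10)
Final: (row=0, col=10)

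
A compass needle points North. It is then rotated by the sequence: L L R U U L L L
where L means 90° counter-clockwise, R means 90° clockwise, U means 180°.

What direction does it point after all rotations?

Start: North
  L (left (90° counter-clockwise)) -> West
  L (left (90° counter-clockwise)) -> South
  R (right (90° clockwise)) -> West
  U (U-turn (180°)) -> East
  U (U-turn (180°)) -> West
  L (left (90° counter-clockwise)) -> South
  L (left (90° counter-clockwise)) -> East
  L (left (90° counter-clockwise)) -> North
Final: North

Answer: Final heading: North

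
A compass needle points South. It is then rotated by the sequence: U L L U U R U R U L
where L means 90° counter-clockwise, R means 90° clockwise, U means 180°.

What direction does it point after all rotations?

Start: South
  U (U-turn (180°)) -> North
  L (left (90° counter-clockwise)) -> West
  L (left (90° counter-clockwise)) -> South
  U (U-turn (180°)) -> North
  U (U-turn (180°)) -> South
  R (right (90° clockwise)) -> West
  U (U-turn (180°)) -> East
  R (right (90° clockwise)) -> South
  U (U-turn (180°)) -> North
  L (left (90° counter-clockwise)) -> West
Final: West

Answer: Final heading: West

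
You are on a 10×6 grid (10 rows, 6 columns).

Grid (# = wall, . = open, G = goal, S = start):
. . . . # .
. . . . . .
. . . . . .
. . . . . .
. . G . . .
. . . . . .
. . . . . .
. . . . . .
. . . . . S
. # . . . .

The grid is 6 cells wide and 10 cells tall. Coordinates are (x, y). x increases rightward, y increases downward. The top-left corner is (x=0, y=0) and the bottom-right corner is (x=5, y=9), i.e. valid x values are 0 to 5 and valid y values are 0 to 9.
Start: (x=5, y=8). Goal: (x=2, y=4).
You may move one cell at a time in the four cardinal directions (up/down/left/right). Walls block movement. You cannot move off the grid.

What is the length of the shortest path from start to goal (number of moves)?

Answer: Shortest path length: 7

Derivation:
BFS from (x=5, y=8) until reaching (x=2, y=4):
  Distance 0: (x=5, y=8)
  Distance 1: (x=5, y=7), (x=4, y=8), (x=5, y=9)
  Distance 2: (x=5, y=6), (x=4, y=7), (x=3, y=8), (x=4, y=9)
  Distance 3: (x=5, y=5), (x=4, y=6), (x=3, y=7), (x=2, y=8), (x=3, y=9)
  Distance 4: (x=5, y=4), (x=4, y=5), (x=3, y=6), (x=2, y=7), (x=1, y=8), (x=2, y=9)
  Distance 5: (x=5, y=3), (x=4, y=4), (x=3, y=5), (x=2, y=6), (x=1, y=7), (x=0, y=8)
  Distance 6: (x=5, y=2), (x=4, y=3), (x=3, y=4), (x=2, y=5), (x=1, y=6), (x=0, y=7), (x=0, y=9)
  Distance 7: (x=5, y=1), (x=4, y=2), (x=3, y=3), (x=2, y=4), (x=1, y=5), (x=0, y=6)  <- goal reached here
One shortest path (7 moves): (x=5, y=8) -> (x=4, y=8) -> (x=3, y=8) -> (x=2, y=8) -> (x=2, y=7) -> (x=2, y=6) -> (x=2, y=5) -> (x=2, y=4)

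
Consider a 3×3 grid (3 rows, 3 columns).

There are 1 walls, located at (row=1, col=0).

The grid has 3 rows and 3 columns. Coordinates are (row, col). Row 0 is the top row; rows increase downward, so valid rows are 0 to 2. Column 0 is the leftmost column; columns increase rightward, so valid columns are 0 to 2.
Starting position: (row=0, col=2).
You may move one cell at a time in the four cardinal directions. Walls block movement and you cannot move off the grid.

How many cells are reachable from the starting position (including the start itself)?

BFS flood-fill from (row=0, col=2):
  Distance 0: (row=0, col=2)
  Distance 1: (row=0, col=1), (row=1, col=2)
  Distance 2: (row=0, col=0), (row=1, col=1), (row=2, col=2)
  Distance 3: (row=2, col=1)
  Distance 4: (row=2, col=0)
Total reachable: 8 (grid has 8 open cells total)

Answer: Reachable cells: 8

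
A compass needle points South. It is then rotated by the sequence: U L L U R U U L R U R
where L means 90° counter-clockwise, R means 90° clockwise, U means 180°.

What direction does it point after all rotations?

Answer: Final heading: North

Derivation:
Start: South
  U (U-turn (180°)) -> North
  L (left (90° counter-clockwise)) -> West
  L (left (90° counter-clockwise)) -> South
  U (U-turn (180°)) -> North
  R (right (90° clockwise)) -> East
  U (U-turn (180°)) -> West
  U (U-turn (180°)) -> East
  L (left (90° counter-clockwise)) -> North
  R (right (90° clockwise)) -> East
  U (U-turn (180°)) -> West
  R (right (90° clockwise)) -> North
Final: North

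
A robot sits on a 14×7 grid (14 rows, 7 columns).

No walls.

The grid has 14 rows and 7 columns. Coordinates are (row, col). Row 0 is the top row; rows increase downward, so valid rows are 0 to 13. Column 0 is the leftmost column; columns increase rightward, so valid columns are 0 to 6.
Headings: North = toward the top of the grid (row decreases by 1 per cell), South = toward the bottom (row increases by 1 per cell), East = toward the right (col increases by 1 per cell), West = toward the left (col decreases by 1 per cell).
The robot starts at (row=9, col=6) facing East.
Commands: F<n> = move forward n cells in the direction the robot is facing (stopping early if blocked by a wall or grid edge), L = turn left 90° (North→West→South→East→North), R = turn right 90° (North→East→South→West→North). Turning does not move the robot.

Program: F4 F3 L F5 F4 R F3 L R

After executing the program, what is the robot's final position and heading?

Answer: Final position: (row=0, col=6), facing East

Derivation:
Start: (row=9, col=6), facing East
  F4: move forward 0/4 (blocked), now at (row=9, col=6)
  F3: move forward 0/3 (blocked), now at (row=9, col=6)
  L: turn left, now facing North
  F5: move forward 5, now at (row=4, col=6)
  F4: move forward 4, now at (row=0, col=6)
  R: turn right, now facing East
  F3: move forward 0/3 (blocked), now at (row=0, col=6)
  L: turn left, now facing North
  R: turn right, now facing East
Final: (row=0, col=6), facing East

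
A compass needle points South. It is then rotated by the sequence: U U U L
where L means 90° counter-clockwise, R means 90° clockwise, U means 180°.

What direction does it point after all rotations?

Answer: Final heading: West

Derivation:
Start: South
  U (U-turn (180°)) -> North
  U (U-turn (180°)) -> South
  U (U-turn (180°)) -> North
  L (left (90° counter-clockwise)) -> West
Final: West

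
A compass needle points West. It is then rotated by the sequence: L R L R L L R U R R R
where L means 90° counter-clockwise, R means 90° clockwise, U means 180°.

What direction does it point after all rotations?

Start: West
  L (left (90° counter-clockwise)) -> South
  R (right (90° clockwise)) -> West
  L (left (90° counter-clockwise)) -> South
  R (right (90° clockwise)) -> West
  L (left (90° counter-clockwise)) -> South
  L (left (90° counter-clockwise)) -> East
  R (right (90° clockwise)) -> South
  U (U-turn (180°)) -> North
  R (right (90° clockwise)) -> East
  R (right (90° clockwise)) -> South
  R (right (90° clockwise)) -> West
Final: West

Answer: Final heading: West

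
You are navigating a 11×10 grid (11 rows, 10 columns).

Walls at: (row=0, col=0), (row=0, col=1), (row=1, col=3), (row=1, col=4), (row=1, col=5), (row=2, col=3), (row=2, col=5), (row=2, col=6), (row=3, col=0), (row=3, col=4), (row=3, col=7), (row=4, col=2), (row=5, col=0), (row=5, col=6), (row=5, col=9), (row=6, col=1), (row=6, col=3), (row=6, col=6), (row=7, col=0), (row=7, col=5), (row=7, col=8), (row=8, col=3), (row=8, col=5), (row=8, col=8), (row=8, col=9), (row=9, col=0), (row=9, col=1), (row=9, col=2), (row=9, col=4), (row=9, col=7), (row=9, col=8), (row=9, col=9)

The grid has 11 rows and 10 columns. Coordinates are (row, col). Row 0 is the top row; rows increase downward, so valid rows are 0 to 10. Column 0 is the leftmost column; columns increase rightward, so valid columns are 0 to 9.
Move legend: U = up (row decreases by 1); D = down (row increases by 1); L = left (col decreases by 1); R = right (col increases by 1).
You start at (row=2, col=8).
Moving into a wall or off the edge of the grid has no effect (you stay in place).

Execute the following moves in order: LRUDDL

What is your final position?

Start: (row=2, col=8)
  L (left): (row=2, col=8) -> (row=2, col=7)
  R (right): (row=2, col=7) -> (row=2, col=8)
  U (up): (row=2, col=8) -> (row=1, col=8)
  D (down): (row=1, col=8) -> (row=2, col=8)
  D (down): (row=2, col=8) -> (row=3, col=8)
  L (left): blocked, stay at (row=3, col=8)
Final: (row=3, col=8)

Answer: Final position: (row=3, col=8)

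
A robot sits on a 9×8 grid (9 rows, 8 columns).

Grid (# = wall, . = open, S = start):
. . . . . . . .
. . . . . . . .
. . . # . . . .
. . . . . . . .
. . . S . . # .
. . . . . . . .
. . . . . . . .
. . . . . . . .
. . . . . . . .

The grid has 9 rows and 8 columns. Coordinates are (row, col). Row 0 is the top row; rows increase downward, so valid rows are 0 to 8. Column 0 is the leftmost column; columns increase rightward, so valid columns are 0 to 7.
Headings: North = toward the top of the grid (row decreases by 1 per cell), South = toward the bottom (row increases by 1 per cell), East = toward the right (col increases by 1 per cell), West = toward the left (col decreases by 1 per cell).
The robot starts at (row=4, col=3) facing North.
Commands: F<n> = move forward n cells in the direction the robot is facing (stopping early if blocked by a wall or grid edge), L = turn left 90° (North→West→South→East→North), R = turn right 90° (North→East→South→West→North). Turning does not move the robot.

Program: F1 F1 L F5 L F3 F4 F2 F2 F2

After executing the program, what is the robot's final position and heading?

Start: (row=4, col=3), facing North
  F1: move forward 1, now at (row=3, col=3)
  F1: move forward 0/1 (blocked), now at (row=3, col=3)
  L: turn left, now facing West
  F5: move forward 3/5 (blocked), now at (row=3, col=0)
  L: turn left, now facing South
  F3: move forward 3, now at (row=6, col=0)
  F4: move forward 2/4 (blocked), now at (row=8, col=0)
  [×3]F2: move forward 0/2 (blocked), now at (row=8, col=0)
Final: (row=8, col=0), facing South

Answer: Final position: (row=8, col=0), facing South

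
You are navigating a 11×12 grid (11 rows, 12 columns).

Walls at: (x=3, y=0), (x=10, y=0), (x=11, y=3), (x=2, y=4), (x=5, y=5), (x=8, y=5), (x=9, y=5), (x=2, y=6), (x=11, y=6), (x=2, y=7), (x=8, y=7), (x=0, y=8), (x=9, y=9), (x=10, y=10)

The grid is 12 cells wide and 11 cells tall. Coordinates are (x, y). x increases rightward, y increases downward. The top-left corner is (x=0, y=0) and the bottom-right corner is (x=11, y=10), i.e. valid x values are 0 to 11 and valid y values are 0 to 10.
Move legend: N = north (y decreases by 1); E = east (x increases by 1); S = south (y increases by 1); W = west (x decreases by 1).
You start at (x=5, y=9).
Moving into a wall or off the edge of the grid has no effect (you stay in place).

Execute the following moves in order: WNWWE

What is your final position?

Answer: Final position: (x=3, y=8)

Derivation:
Start: (x=5, y=9)
  W (west): (x=5, y=9) -> (x=4, y=9)
  N (north): (x=4, y=9) -> (x=4, y=8)
  W (west): (x=4, y=8) -> (x=3, y=8)
  W (west): (x=3, y=8) -> (x=2, y=8)
  E (east): (x=2, y=8) -> (x=3, y=8)
Final: (x=3, y=8)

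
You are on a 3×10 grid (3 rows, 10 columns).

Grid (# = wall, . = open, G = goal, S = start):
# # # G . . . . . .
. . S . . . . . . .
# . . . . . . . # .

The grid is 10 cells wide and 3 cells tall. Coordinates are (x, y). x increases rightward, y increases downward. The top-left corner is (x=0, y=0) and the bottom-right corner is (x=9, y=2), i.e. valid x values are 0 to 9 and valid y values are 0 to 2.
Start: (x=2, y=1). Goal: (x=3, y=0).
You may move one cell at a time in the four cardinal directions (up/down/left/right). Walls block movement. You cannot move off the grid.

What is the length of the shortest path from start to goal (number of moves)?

BFS from (x=2, y=1) until reaching (x=3, y=0):
  Distance 0: (x=2, y=1)
  Distance 1: (x=1, y=1), (x=3, y=1), (x=2, y=2)
  Distance 2: (x=3, y=0), (x=0, y=1), (x=4, y=1), (x=1, y=2), (x=3, y=2)  <- goal reached here
One shortest path (2 moves): (x=2, y=1) -> (x=3, y=1) -> (x=3, y=0)

Answer: Shortest path length: 2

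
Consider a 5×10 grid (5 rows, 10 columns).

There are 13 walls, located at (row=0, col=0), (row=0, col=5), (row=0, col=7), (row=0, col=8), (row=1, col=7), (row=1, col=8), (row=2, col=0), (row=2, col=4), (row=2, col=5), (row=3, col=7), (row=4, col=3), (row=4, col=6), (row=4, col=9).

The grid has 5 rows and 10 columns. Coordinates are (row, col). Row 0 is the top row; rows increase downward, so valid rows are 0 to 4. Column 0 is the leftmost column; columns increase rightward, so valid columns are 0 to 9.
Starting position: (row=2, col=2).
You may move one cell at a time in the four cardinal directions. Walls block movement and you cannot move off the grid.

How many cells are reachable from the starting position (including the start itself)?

BFS flood-fill from (row=2, col=2):
  Distance 0: (row=2, col=2)
  Distance 1: (row=1, col=2), (row=2, col=1), (row=2, col=3), (row=3, col=2)
  Distance 2: (row=0, col=2), (row=1, col=1), (row=1, col=3), (row=3, col=1), (row=3, col=3), (row=4, col=2)
  Distance 3: (row=0, col=1), (row=0, col=3), (row=1, col=0), (row=1, col=4), (row=3, col=0), (row=3, col=4), (row=4, col=1)
  Distance 4: (row=0, col=4), (row=1, col=5), (row=3, col=5), (row=4, col=0), (row=4, col=4)
  Distance 5: (row=1, col=6), (row=3, col=6), (row=4, col=5)
  Distance 6: (row=0, col=6), (row=2, col=6)
  Distance 7: (row=2, col=7)
  Distance 8: (row=2, col=8)
  Distance 9: (row=2, col=9), (row=3, col=8)
  Distance 10: (row=1, col=9), (row=3, col=9), (row=4, col=8)
  Distance 11: (row=0, col=9), (row=4, col=7)
Total reachable: 37 (grid has 37 open cells total)

Answer: Reachable cells: 37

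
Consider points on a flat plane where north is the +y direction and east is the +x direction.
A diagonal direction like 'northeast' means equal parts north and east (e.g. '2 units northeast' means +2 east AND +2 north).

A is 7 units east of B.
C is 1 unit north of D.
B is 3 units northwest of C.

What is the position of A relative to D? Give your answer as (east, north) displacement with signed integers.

Answer: A is at (east=4, north=4) relative to D.

Derivation:
Place D at the origin (east=0, north=0).
  C is 1 unit north of D: delta (east=+0, north=+1); C at (east=0, north=1).
  B is 3 units northwest of C: delta (east=-3, north=+3); B at (east=-3, north=4).
  A is 7 units east of B: delta (east=+7, north=+0); A at (east=4, north=4).
Therefore A relative to D: (east=4, north=4).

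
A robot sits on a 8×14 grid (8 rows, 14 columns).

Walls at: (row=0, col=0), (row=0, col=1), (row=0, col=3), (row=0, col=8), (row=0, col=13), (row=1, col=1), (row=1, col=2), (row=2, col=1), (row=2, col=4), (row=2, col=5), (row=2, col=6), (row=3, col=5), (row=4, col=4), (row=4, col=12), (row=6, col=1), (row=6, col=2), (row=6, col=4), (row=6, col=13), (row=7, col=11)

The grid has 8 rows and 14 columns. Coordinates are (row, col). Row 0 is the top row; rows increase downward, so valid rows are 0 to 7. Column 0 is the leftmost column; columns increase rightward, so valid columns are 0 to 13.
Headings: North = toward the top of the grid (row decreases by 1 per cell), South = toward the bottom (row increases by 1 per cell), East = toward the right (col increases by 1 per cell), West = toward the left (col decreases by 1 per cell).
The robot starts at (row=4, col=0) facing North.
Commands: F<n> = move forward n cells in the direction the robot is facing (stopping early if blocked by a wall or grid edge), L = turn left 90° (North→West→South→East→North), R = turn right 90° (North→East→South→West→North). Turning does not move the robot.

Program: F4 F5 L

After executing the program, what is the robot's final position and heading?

Start: (row=4, col=0), facing North
  F4: move forward 3/4 (blocked), now at (row=1, col=0)
  F5: move forward 0/5 (blocked), now at (row=1, col=0)
  L: turn left, now facing West
Final: (row=1, col=0), facing West

Answer: Final position: (row=1, col=0), facing West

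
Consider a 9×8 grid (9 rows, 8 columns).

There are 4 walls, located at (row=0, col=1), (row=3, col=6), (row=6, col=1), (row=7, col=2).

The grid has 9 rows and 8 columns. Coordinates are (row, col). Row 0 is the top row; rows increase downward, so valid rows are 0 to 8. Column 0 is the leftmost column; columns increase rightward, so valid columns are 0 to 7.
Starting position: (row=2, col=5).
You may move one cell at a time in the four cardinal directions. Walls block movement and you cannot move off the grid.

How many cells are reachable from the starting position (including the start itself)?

Answer: Reachable cells: 68

Derivation:
BFS flood-fill from (row=2, col=5):
  Distance 0: (row=2, col=5)
  Distance 1: (row=1, col=5), (row=2, col=4), (row=2, col=6), (row=3, col=5)
  Distance 2: (row=0, col=5), (row=1, col=4), (row=1, col=6), (row=2, col=3), (row=2, col=7), (row=3, col=4), (row=4, col=5)
  Distance 3: (row=0, col=4), (row=0, col=6), (row=1, col=3), (row=1, col=7), (row=2, col=2), (row=3, col=3), (row=3, col=7), (row=4, col=4), (row=4, col=6), (row=5, col=5)
  Distance 4: (row=0, col=3), (row=0, col=7), (row=1, col=2), (row=2, col=1), (row=3, col=2), (row=4, col=3), (row=4, col=7), (row=5, col=4), (row=5, col=6), (row=6, col=5)
  Distance 5: (row=0, col=2), (row=1, col=1), (row=2, col=0), (row=3, col=1), (row=4, col=2), (row=5, col=3), (row=5, col=7), (row=6, col=4), (row=6, col=6), (row=7, col=5)
  Distance 6: (row=1, col=0), (row=3, col=0), (row=4, col=1), (row=5, col=2), (row=6, col=3), (row=6, col=7), (row=7, col=4), (row=7, col=6), (row=8, col=5)
  Distance 7: (row=0, col=0), (row=4, col=0), (row=5, col=1), (row=6, col=2), (row=7, col=3), (row=7, col=7), (row=8, col=4), (row=8, col=6)
  Distance 8: (row=5, col=0), (row=8, col=3), (row=8, col=7)
  Distance 9: (row=6, col=0), (row=8, col=2)
  Distance 10: (row=7, col=0), (row=8, col=1)
  Distance 11: (row=7, col=1), (row=8, col=0)
Total reachable: 68 (grid has 68 open cells total)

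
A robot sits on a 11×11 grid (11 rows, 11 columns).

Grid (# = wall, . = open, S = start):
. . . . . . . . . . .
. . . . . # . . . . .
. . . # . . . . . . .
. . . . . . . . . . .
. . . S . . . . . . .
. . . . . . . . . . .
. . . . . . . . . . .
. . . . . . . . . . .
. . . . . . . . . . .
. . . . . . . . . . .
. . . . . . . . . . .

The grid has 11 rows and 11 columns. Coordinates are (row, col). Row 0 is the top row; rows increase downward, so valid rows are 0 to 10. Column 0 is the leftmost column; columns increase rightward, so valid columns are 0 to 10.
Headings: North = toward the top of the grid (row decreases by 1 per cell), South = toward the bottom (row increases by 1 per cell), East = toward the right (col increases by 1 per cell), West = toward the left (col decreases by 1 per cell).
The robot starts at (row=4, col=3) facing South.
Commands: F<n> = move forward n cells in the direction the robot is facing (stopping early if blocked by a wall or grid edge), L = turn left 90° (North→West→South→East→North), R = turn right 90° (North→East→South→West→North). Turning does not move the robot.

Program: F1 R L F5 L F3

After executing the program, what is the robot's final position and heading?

Start: (row=4, col=3), facing South
  F1: move forward 1, now at (row=5, col=3)
  R: turn right, now facing West
  L: turn left, now facing South
  F5: move forward 5, now at (row=10, col=3)
  L: turn left, now facing East
  F3: move forward 3, now at (row=10, col=6)
Final: (row=10, col=6), facing East

Answer: Final position: (row=10, col=6), facing East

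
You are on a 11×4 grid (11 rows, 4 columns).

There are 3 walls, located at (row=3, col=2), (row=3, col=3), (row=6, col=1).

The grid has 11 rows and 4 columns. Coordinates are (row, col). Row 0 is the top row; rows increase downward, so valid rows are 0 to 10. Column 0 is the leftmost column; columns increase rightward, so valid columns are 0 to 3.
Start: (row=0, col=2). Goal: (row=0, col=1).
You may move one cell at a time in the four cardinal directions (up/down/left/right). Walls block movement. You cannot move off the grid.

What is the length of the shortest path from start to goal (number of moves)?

BFS from (row=0, col=2) until reaching (row=0, col=1):
  Distance 0: (row=0, col=2)
  Distance 1: (row=0, col=1), (row=0, col=3), (row=1, col=2)  <- goal reached here
One shortest path (1 moves): (row=0, col=2) -> (row=0, col=1)

Answer: Shortest path length: 1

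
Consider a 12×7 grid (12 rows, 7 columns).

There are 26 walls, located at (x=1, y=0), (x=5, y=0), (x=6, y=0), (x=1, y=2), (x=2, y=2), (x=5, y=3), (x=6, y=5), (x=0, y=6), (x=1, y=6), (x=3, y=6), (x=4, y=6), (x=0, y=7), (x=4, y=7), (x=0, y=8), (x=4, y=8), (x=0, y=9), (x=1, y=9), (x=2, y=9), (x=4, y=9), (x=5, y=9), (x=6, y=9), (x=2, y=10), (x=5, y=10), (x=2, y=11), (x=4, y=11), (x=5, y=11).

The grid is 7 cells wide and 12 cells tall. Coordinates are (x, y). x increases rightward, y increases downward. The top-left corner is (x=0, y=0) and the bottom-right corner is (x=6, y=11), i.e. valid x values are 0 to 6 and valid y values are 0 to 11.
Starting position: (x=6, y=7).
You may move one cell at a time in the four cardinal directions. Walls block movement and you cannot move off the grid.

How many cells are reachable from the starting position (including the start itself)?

Answer: Reachable cells: 52

Derivation:
BFS flood-fill from (x=6, y=7):
  Distance 0: (x=6, y=7)
  Distance 1: (x=6, y=6), (x=5, y=7), (x=6, y=8)
  Distance 2: (x=5, y=6), (x=5, y=8)
  Distance 3: (x=5, y=5)
  Distance 4: (x=5, y=4), (x=4, y=5)
  Distance 5: (x=4, y=4), (x=6, y=4), (x=3, y=5)
  Distance 6: (x=4, y=3), (x=6, y=3), (x=3, y=4), (x=2, y=5)
  Distance 7: (x=4, y=2), (x=6, y=2), (x=3, y=3), (x=2, y=4), (x=1, y=5), (x=2, y=6)
  Distance 8: (x=4, y=1), (x=6, y=1), (x=3, y=2), (x=5, y=2), (x=2, y=3), (x=1, y=4), (x=0, y=5), (x=2, y=7)
  Distance 9: (x=4, y=0), (x=3, y=1), (x=5, y=1), (x=1, y=3), (x=0, y=4), (x=1, y=7), (x=3, y=7), (x=2, y=8)
  Distance 10: (x=3, y=0), (x=2, y=1), (x=0, y=3), (x=1, y=8), (x=3, y=8)
  Distance 11: (x=2, y=0), (x=1, y=1), (x=0, y=2), (x=3, y=9)
  Distance 12: (x=0, y=1), (x=3, y=10)
  Distance 13: (x=0, y=0), (x=4, y=10), (x=3, y=11)
Total reachable: 52 (grid has 58 open cells total)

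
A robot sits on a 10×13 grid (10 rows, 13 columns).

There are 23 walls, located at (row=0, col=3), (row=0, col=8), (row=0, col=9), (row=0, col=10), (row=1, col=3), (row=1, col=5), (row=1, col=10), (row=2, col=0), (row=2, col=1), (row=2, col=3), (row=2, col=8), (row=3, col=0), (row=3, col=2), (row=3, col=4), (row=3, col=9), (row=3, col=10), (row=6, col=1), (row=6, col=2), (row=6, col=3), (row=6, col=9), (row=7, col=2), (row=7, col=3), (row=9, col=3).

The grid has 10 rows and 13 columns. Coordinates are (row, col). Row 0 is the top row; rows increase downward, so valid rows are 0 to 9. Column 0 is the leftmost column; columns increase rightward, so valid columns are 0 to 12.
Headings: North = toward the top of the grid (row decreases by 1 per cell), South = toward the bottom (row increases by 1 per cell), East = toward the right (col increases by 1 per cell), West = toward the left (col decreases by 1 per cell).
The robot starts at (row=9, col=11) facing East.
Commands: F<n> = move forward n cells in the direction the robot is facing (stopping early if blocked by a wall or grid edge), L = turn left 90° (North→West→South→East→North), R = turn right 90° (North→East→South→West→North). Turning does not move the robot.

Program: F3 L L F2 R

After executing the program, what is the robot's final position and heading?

Start: (row=9, col=11), facing East
  F3: move forward 1/3 (blocked), now at (row=9, col=12)
  L: turn left, now facing North
  L: turn left, now facing West
  F2: move forward 2, now at (row=9, col=10)
  R: turn right, now facing North
Final: (row=9, col=10), facing North

Answer: Final position: (row=9, col=10), facing North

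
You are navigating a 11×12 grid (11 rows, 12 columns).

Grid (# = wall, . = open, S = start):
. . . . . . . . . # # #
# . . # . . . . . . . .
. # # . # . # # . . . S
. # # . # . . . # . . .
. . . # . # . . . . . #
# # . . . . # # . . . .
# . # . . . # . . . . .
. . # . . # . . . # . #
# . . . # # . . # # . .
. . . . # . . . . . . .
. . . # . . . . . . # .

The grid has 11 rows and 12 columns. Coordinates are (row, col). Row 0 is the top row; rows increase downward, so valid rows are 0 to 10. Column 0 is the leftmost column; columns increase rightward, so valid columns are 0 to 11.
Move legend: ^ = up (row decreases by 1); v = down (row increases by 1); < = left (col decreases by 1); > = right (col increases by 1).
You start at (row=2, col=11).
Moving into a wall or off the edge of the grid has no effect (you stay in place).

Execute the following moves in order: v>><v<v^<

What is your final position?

Start: (row=2, col=11)
  v (down): (row=2, col=11) -> (row=3, col=11)
  > (right): blocked, stay at (row=3, col=11)
  > (right): blocked, stay at (row=3, col=11)
  < (left): (row=3, col=11) -> (row=3, col=10)
  v (down): (row=3, col=10) -> (row=4, col=10)
  < (left): (row=4, col=10) -> (row=4, col=9)
  v (down): (row=4, col=9) -> (row=5, col=9)
  ^ (up): (row=5, col=9) -> (row=4, col=9)
  < (left): (row=4, col=9) -> (row=4, col=8)
Final: (row=4, col=8)

Answer: Final position: (row=4, col=8)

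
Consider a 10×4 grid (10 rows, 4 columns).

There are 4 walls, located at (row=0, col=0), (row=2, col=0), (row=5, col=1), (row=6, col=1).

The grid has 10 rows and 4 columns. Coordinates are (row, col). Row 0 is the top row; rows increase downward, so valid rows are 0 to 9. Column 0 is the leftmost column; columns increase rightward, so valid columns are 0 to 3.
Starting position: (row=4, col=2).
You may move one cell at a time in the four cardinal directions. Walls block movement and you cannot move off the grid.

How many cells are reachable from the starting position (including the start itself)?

BFS flood-fill from (row=4, col=2):
  Distance 0: (row=4, col=2)
  Distance 1: (row=3, col=2), (row=4, col=1), (row=4, col=3), (row=5, col=2)
  Distance 2: (row=2, col=2), (row=3, col=1), (row=3, col=3), (row=4, col=0), (row=5, col=3), (row=6, col=2)
  Distance 3: (row=1, col=2), (row=2, col=1), (row=2, col=3), (row=3, col=0), (row=5, col=0), (row=6, col=3), (row=7, col=2)
  Distance 4: (row=0, col=2), (row=1, col=1), (row=1, col=3), (row=6, col=0), (row=7, col=1), (row=7, col=3), (row=8, col=2)
  Distance 5: (row=0, col=1), (row=0, col=3), (row=1, col=0), (row=7, col=0), (row=8, col=1), (row=8, col=3), (row=9, col=2)
  Distance 6: (row=8, col=0), (row=9, col=1), (row=9, col=3)
  Distance 7: (row=9, col=0)
Total reachable: 36 (grid has 36 open cells total)

Answer: Reachable cells: 36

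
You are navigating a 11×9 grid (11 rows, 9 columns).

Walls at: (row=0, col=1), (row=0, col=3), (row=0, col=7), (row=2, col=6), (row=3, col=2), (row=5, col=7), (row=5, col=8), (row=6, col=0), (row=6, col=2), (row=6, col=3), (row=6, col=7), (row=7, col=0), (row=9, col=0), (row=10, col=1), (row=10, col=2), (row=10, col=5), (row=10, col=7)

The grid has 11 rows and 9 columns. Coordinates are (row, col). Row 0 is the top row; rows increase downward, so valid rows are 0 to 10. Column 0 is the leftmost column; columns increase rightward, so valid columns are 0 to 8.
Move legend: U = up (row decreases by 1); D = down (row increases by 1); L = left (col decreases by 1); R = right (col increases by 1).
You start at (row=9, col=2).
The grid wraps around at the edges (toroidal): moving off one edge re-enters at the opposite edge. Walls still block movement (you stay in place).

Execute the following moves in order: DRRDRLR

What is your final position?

Answer: Final position: (row=10, col=4)

Derivation:
Start: (row=9, col=2)
  D (down): blocked, stay at (row=9, col=2)
  R (right): (row=9, col=2) -> (row=9, col=3)
  R (right): (row=9, col=3) -> (row=9, col=4)
  D (down): (row=9, col=4) -> (row=10, col=4)
  R (right): blocked, stay at (row=10, col=4)
  L (left): (row=10, col=4) -> (row=10, col=3)
  R (right): (row=10, col=3) -> (row=10, col=4)
Final: (row=10, col=4)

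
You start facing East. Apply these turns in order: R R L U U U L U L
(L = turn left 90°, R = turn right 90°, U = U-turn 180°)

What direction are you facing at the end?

Start: East
  R (right (90° clockwise)) -> South
  R (right (90° clockwise)) -> West
  L (left (90° counter-clockwise)) -> South
  U (U-turn (180°)) -> North
  U (U-turn (180°)) -> South
  U (U-turn (180°)) -> North
  L (left (90° counter-clockwise)) -> West
  U (U-turn (180°)) -> East
  L (left (90° counter-clockwise)) -> North
Final: North

Answer: Final heading: North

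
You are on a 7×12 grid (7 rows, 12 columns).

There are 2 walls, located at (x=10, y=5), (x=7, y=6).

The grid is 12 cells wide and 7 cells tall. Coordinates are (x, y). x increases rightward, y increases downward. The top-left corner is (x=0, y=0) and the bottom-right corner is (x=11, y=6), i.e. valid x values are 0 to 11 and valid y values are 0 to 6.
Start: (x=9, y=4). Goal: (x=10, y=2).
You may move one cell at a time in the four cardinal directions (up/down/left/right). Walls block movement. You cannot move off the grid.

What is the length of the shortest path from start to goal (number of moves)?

Answer: Shortest path length: 3

Derivation:
BFS from (x=9, y=4) until reaching (x=10, y=2):
  Distance 0: (x=9, y=4)
  Distance 1: (x=9, y=3), (x=8, y=4), (x=10, y=4), (x=9, y=5)
  Distance 2: (x=9, y=2), (x=8, y=3), (x=10, y=3), (x=7, y=4), (x=11, y=4), (x=8, y=5), (x=9, y=6)
  Distance 3: (x=9, y=1), (x=8, y=2), (x=10, y=2), (x=7, y=3), (x=11, y=3), (x=6, y=4), (x=7, y=5), (x=11, y=5), (x=8, y=6), (x=10, y=6)  <- goal reached here
One shortest path (3 moves): (x=9, y=4) -> (x=10, y=4) -> (x=10, y=3) -> (x=10, y=2)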